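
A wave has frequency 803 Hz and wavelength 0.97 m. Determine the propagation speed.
v = fλ = 778.9 m/s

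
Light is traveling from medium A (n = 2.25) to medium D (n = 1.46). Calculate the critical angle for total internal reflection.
θc = arcsin(n₂/n₁) = 40.46°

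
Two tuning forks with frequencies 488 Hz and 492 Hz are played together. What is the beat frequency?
4 Hz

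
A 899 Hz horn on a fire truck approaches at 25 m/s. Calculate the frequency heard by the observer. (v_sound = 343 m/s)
f_obs = f·v/(v − v_s) = 969.7 Hz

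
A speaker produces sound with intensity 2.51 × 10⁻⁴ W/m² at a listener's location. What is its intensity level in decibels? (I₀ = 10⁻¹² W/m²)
β = 10·log₁₀(I/I₀) = 84 dB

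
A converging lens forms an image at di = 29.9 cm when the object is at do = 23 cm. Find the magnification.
M = −di/do = -1.3 (inverted image)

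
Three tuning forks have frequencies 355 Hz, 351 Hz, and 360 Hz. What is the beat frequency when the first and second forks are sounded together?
4 Hz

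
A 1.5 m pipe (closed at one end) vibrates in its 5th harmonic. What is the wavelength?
λₙ = 4L/n = 1.2 m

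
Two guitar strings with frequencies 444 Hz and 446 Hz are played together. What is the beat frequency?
2 Hz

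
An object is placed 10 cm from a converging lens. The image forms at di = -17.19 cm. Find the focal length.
1/f = 1/do + 1/di → f = 23.91 cm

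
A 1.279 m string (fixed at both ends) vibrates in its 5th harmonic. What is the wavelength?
λₙ = 2L/n = 0.5116 m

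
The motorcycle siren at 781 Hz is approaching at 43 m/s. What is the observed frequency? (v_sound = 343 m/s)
f_obs = f·v/(v − v_s) = 892.9 Hz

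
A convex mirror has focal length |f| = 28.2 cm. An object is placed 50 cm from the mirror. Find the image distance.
f = −28.2 cm (convex); 1/di = 1/f − 1/do → di = -18.03 cm (virtual image, behind mirror)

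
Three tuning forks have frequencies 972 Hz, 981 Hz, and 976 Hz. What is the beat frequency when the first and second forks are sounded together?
9 Hz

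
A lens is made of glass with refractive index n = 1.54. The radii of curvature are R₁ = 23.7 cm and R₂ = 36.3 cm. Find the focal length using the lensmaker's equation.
1/f = (n − 1)(1/R₁ − 1/R₂) → f = 126.4 cm (converging lens)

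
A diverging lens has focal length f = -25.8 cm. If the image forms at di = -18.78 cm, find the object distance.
1/do = 1/f − 1/di → do = 69.02 cm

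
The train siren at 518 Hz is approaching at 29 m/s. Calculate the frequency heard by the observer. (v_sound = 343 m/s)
f_obs = f·v/(v − v_s) = 565.8 Hz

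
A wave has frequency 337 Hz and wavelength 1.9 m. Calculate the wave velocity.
v = fλ = 640.3 m/s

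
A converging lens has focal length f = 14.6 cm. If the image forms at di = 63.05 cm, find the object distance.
1/do = 1/f − 1/di → do = 19 cm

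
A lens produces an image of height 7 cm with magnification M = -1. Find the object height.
ho = |hi|/|M| = 7 cm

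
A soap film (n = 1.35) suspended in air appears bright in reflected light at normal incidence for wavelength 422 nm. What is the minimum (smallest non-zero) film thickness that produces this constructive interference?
2nt = (m − ½)λ with m = 1 → t = (m − ½)λ/(2n) = 78.15 nm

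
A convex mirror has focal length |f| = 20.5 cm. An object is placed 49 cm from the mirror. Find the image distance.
f = −20.5 cm (convex); 1/di = 1/f − 1/do → di = -14.45 cm (virtual image, behind mirror)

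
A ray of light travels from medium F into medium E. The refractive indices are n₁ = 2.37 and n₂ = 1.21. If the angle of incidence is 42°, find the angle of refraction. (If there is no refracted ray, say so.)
sin θ₂ = (n₁/n₂)·sin θ₁ = 1.311 > 1, so there is no refracted ray — the light undergoes total internal reflection.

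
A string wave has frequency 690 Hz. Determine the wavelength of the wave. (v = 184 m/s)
λ = v/f = 0.2667 m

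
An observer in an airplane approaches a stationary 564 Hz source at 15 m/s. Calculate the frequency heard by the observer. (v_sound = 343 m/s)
f_obs = f·(v + v_o)/v = 588.7 Hz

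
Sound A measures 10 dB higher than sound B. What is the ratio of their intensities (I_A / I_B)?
I_A/I_B = 10^(Δβ/10) = 10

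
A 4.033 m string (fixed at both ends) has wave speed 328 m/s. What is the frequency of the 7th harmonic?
fₙ = nv/(2L) = 284.7 Hz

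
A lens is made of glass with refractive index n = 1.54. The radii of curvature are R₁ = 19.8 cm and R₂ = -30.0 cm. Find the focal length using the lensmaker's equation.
1/f = (n − 1)(1/R₁ − 1/R₂) → f = 22.09 cm (converging lens)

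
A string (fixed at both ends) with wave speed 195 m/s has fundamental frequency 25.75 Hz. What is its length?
L = v/(2f₁) = 3.786 m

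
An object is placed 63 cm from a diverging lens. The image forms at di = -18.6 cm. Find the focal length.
1/f = 1/do + 1/di → f = -26.39 cm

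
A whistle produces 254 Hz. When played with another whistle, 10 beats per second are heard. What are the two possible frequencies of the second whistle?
f₂ = 254 ± 10 Hz → 264 Hz or 244 Hz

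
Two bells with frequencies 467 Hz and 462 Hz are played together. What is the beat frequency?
5 Hz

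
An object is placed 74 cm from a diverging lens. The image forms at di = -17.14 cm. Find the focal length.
1/f = 1/do + 1/di → f = -22.31 cm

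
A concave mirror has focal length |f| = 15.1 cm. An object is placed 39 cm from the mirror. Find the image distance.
f = +15.1 cm (concave); 1/di = 1/f − 1/do → di = 24.64 cm (real image, in front of mirror)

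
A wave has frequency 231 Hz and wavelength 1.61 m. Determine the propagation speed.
v = fλ = 371.9 m/s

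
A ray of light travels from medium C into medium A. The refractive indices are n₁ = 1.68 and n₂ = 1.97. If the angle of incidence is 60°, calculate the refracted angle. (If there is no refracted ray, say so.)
sin θ₂ = (n₁/n₂)·sin θ₁ = 0.7385 → θ₂ = 47.61°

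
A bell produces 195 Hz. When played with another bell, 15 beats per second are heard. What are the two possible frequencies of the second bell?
f₂ = 195 ± 15 Hz → 210 Hz or 180 Hz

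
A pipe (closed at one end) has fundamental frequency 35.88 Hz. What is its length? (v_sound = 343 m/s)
L = v/(4f₁) = 2.39 m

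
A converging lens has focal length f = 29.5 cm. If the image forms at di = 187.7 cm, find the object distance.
1/do = 1/f − 1/di → do = 35 cm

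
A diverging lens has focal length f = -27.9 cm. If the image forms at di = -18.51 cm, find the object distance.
1/do = 1/f − 1/di → do = 55 cm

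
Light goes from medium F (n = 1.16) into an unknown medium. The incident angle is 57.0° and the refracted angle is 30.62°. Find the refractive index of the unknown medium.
n₂ = n₁·sin θ₁ / sin θ₂ = 1.91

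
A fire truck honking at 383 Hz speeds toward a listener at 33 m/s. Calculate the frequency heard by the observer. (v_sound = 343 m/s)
f_obs = f·v/(v − v_s) = 423.8 Hz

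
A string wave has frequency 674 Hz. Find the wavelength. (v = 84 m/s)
λ = v/f = 0.1246 m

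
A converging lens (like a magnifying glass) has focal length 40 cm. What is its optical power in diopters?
P = 1/f = 2.5 D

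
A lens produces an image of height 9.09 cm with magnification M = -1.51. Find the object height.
ho = |hi|/|M| = 6.02 cm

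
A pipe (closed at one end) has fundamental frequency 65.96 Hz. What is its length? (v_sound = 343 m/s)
L = v/(4f₁) = 1.3 m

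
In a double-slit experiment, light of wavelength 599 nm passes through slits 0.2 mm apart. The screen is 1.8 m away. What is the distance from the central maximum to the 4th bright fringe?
y = mλL/d = 21.56 mm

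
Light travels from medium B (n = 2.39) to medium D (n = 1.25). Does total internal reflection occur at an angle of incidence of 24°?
θc = arcsin(n₂/n₁) = 31.53°; 24° < θc, so no — the ray refracts.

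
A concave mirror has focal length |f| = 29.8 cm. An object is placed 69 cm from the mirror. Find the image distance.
f = +29.8 cm (concave); 1/di = 1/f − 1/do → di = 52.45 cm (real image, in front of mirror)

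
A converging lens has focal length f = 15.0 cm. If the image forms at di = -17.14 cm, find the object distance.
1/do = 1/f − 1/di → do = 7.999 cm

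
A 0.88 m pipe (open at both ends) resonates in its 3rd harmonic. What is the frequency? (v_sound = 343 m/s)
fₙ = nv/(2L) = 584.7 Hz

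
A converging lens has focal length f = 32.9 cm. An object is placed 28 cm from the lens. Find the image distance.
1/di = 1/f − 1/do → di = -188 cm (virtual image)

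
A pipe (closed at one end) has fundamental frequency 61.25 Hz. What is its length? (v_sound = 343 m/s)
L = v/(4f₁) = 1.4 m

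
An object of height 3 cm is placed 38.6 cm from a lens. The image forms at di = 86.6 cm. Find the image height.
hi = (-di/do) × ho = -6.731 cm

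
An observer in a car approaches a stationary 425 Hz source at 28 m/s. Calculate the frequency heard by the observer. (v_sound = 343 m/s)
f_obs = f·(v + v_o)/v = 459.7 Hz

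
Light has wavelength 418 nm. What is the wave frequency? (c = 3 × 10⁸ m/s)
f = c/λ = 7.177 × 10¹⁴ Hz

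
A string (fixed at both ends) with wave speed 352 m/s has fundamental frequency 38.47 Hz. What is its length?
L = v/(2f₁) = 4.575 m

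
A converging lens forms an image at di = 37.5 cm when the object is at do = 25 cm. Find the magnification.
M = −di/do = -1.5 (inverted image)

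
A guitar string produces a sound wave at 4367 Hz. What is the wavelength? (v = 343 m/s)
λ = v/f = 0.07854 m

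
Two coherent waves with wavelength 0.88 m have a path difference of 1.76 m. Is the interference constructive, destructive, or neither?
constructive — path difference = 2λ, a whole number of wavelengths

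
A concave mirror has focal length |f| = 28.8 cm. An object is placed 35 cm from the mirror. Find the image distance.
f = +28.8 cm (concave); 1/di = 1/f − 1/do → di = 162.6 cm (real image, in front of mirror)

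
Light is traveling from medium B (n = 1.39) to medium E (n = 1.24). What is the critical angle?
θc = arcsin(n₂/n₁) = 63.14°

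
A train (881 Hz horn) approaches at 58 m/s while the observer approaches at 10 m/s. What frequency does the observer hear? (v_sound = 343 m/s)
f_obs = f·(v + v_o)/(v − v_s) = 1091 Hz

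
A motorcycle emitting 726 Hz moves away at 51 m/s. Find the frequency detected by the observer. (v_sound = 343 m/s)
f_obs = f·v/(v + v_s) = 632 Hz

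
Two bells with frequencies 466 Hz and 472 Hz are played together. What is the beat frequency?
6 Hz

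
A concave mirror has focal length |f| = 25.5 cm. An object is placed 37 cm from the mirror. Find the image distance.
f = +25.5 cm (concave); 1/di = 1/f − 1/do → di = 82.04 cm (real image, in front of mirror)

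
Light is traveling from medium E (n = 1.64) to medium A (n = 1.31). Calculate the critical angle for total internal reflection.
θc = arcsin(n₂/n₁) = 53.01°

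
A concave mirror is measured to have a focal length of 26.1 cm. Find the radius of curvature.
R = 2|f| = 52.2 cm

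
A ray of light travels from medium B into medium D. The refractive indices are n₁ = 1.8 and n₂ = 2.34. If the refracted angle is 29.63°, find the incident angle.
sin θ₁ = (n₂/n₁)·sin θ₂ → θ₁ = 39.99°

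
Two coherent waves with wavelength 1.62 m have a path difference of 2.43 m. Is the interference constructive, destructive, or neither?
destructive — path difference = 1.5λ, an odd multiple of λ/2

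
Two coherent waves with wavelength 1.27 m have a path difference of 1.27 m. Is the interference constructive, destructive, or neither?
constructive — path difference = 1λ, a whole number of wavelengths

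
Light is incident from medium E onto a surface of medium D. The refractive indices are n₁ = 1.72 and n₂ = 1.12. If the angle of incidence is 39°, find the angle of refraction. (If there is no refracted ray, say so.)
sin θ₂ = (n₁/n₂)·sin θ₁ = 0.9665 → θ₂ = 75.12°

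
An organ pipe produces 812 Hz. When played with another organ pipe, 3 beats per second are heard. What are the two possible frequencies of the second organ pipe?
f₂ = 812 ± 3 Hz → 815 Hz or 809 Hz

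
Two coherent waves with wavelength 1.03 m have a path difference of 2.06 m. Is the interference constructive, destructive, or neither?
constructive — path difference = 2λ, a whole number of wavelengths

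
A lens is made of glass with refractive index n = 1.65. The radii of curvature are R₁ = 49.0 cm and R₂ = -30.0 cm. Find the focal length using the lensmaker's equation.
1/f = (n − 1)(1/R₁ − 1/R₂) → f = 28.63 cm (converging lens)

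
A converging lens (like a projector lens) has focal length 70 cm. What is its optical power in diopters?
P = 1/f = 1.429 D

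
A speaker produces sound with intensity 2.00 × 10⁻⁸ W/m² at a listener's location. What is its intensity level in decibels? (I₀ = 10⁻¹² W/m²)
β = 10·log₁₀(I/I₀) = 43.01 dB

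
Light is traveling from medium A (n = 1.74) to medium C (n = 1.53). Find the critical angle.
θc = arcsin(n₂/n₁) = 61.56°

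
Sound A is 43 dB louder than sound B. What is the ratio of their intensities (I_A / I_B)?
I_A/I_B = 10^(Δβ/10) = 19950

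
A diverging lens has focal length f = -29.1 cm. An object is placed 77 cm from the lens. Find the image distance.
1/di = 1/f − 1/do → di = -21.12 cm (virtual image)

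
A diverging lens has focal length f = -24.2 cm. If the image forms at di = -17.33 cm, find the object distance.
1/do = 1/f − 1/di → do = 61.05 cm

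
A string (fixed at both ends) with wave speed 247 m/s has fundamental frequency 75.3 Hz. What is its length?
L = v/(2f₁) = 1.64 m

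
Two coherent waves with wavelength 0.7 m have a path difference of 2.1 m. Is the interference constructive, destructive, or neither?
constructive — path difference = 3λ, a whole number of wavelengths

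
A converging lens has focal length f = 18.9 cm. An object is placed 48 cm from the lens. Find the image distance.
1/di = 1/f − 1/do → di = 31.18 cm (real image)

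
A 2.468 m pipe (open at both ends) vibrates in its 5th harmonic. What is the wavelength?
λₙ = 2L/n = 0.9872 m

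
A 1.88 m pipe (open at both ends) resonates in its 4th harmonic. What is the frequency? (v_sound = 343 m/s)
fₙ = nv/(2L) = 364.9 Hz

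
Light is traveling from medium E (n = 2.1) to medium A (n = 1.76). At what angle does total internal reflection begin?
θc = arcsin(n₂/n₁) = 56.94°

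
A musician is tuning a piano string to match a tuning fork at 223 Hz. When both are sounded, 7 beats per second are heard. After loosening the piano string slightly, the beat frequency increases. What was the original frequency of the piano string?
216 Hz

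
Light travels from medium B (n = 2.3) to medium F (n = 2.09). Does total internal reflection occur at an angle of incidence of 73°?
θc = arcsin(n₂/n₁) = 65.33°; 73° > θc, so yes — total internal reflection.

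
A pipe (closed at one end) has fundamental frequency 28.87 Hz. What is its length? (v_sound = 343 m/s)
L = v/(4f₁) = 2.97 m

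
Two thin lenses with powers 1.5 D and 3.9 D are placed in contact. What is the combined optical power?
P_total = P₁ + P₂ = 5.4 D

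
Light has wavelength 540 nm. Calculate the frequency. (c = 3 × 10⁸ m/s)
f = c/λ = 5.556 × 10¹⁴ Hz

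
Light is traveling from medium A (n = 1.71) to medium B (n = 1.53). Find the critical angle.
θc = arcsin(n₂/n₁) = 63.47°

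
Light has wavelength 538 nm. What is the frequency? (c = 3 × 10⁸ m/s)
f = c/λ = 5.576 × 10¹⁴ Hz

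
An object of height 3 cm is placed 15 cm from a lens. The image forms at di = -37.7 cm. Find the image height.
hi = (-di/do) × ho = 7.54 cm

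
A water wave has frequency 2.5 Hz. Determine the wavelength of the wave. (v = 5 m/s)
λ = v/f = 2 m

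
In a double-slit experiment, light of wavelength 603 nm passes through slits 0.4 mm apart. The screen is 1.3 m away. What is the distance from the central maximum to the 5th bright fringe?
y = mλL/d = 9.799 mm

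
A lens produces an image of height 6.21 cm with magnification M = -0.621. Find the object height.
ho = |hi|/|M| = 10 cm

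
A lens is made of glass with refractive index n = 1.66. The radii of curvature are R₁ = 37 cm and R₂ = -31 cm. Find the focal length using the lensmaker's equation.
1/f = (n − 1)(1/R₁ − 1/R₂) → f = 25.56 cm (converging lens)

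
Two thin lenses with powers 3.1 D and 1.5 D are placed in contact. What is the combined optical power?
P_total = P₁ + P₂ = 4.6 D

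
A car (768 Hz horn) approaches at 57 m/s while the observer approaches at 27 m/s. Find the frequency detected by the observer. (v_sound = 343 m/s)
f_obs = f·(v + v_o)/(v − v_s) = 993.6 Hz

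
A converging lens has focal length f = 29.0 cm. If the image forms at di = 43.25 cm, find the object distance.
1/do = 1/f − 1/di → do = 88.02 cm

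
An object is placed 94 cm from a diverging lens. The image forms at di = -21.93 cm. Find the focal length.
1/f = 1/do + 1/di → f = -28.6 cm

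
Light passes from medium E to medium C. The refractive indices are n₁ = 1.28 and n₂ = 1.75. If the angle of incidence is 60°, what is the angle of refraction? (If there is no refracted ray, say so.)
sin θ₂ = (n₁/n₂)·sin θ₁ = 0.6334 → θ₂ = 39.3°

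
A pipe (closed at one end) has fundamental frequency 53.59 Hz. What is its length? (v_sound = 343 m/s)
L = v/(4f₁) = 1.6 m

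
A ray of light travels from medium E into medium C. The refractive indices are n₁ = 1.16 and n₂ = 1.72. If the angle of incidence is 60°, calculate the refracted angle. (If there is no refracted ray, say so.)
sin θ₂ = (n₁/n₂)·sin θ₁ = 0.5841 → θ₂ = 35.74°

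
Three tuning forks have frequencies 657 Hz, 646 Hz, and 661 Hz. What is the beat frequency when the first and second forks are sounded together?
11 Hz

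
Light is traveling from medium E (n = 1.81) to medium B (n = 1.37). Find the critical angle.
θc = arcsin(n₂/n₁) = 49.19°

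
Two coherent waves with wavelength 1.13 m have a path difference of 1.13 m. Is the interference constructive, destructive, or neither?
constructive — path difference = 1λ, a whole number of wavelengths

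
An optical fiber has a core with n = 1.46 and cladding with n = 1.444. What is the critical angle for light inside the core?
θc = arcsin(n_cladding/n_core) = 81.51°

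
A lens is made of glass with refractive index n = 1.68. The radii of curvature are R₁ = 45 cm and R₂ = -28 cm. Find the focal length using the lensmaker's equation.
1/f = (n − 1)(1/R₁ − 1/R₂) → f = 25.38 cm (converging lens)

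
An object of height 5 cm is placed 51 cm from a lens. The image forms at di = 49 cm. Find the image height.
hi = (-di/do) × ho = -4.804 cm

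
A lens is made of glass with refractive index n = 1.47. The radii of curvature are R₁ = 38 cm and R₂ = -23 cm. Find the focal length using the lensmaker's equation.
1/f = (n − 1)(1/R₁ − 1/R₂) → f = 30.48 cm (converging lens)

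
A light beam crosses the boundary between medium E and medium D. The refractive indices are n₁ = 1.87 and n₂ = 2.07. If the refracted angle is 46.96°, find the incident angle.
sin θ₁ = (n₂/n₁)·sin θ₂ → θ₁ = 54°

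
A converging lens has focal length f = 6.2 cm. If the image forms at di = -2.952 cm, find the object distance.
1/do = 1/f − 1/di → do = 2 cm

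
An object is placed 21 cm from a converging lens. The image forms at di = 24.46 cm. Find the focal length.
1/f = 1/do + 1/di → f = 11.3 cm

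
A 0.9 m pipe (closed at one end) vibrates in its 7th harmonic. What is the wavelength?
λₙ = 4L/n = 0.5143 m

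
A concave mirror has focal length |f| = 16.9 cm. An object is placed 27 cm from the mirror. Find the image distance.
f = +16.9 cm (concave); 1/di = 1/f − 1/do → di = 45.18 cm (real image, in front of mirror)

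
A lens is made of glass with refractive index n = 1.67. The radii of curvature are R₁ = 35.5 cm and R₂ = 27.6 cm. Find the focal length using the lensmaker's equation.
1/f = (n − 1)(1/R₁ − 1/R₂) → f = -185.1 cm (diverging lens)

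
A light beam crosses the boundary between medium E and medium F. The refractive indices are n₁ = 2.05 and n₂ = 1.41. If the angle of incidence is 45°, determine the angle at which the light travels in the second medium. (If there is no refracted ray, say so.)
sin θ₂ = (n₁/n₂)·sin θ₁ = 1.028 > 1, so there is no refracted ray — the light undergoes total internal reflection.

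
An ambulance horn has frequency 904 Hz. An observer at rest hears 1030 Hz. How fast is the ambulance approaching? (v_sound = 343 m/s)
v_s = v·(1 − f/f_obs) = 41.96 m/s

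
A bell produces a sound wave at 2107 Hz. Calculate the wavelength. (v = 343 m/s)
λ = v/f = 0.1628 m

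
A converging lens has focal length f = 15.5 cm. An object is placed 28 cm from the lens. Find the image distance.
1/di = 1/f − 1/do → di = 34.72 cm (real image)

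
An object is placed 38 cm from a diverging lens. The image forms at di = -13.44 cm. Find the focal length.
1/f = 1/do + 1/di → f = -20.79 cm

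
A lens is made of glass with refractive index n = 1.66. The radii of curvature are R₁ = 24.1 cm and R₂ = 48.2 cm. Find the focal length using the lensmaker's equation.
1/f = (n − 1)(1/R₁ − 1/R₂) → f = 73.03 cm (converging lens)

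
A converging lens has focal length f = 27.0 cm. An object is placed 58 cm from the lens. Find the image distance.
1/di = 1/f − 1/do → di = 50.52 cm (real image)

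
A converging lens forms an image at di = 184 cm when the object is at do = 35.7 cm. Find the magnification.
M = −di/do = -5.154 (inverted image)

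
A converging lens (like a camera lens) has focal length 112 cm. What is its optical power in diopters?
P = 1/f = 0.8929 D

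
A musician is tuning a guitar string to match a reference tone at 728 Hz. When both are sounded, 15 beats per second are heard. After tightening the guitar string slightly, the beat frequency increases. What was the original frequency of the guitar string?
743 Hz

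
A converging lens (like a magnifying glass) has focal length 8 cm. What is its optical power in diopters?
P = 1/f = 12.5 D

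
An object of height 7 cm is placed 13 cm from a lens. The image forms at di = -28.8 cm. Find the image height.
hi = (-di/do) × ho = 15.51 cm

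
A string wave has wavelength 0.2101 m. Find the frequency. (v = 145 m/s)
f = v/λ = 690.1 Hz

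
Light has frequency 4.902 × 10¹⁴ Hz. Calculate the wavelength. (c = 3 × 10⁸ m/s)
λ = c/f = 612 nm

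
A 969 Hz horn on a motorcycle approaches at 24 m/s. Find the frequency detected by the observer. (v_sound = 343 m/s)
f_obs = f·v/(v − v_s) = 1042 Hz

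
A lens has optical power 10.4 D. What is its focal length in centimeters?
f = 1/P = 9.615 cm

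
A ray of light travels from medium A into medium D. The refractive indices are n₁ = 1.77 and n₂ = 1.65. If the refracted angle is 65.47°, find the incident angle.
sin θ₁ = (n₂/n₁)·sin θ₂ → θ₁ = 58°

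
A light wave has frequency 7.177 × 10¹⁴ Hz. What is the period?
T = 1/f = 1.393 × 10⁻¹⁵ s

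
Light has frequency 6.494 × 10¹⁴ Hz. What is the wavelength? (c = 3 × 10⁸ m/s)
λ = c/f = 462 nm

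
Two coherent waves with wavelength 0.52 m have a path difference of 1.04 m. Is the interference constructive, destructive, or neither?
constructive — path difference = 2λ, a whole number of wavelengths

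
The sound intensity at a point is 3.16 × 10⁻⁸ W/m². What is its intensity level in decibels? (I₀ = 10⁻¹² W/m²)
β = 10·log₁₀(I/I₀) = 45 dB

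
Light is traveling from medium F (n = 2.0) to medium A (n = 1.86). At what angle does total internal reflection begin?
θc = arcsin(n₂/n₁) = 68.43°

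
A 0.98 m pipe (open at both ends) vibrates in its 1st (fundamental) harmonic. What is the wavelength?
λₙ = 2L/n = 1.96 m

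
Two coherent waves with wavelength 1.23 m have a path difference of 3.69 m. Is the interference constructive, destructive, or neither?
constructive — path difference = 3λ, a whole number of wavelengths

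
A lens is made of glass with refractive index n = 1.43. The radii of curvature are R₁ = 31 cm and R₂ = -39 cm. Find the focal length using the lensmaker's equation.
1/f = (n − 1)(1/R₁ − 1/R₂) → f = 40.17 cm (converging lens)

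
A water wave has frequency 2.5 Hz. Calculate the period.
T = 1/f = 0.4 s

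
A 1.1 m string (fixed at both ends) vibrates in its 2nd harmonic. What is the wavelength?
λₙ = 2L/n = 1.1 m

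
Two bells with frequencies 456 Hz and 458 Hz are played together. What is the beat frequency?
2 Hz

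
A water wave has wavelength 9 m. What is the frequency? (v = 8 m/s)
f = v/λ = 0.8889 Hz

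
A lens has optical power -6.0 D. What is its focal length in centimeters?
f = 1/P = -16.67 cm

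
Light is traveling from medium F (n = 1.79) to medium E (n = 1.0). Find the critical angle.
θc = arcsin(n₂/n₁) = 33.96°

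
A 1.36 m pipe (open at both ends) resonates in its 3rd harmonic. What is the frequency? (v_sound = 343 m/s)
fₙ = nv/(2L) = 378.3 Hz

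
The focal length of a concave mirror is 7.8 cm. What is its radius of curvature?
R = 2|f| = 15.6 cm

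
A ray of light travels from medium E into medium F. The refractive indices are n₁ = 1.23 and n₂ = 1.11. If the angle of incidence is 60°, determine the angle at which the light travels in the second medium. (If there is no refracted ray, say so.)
sin θ₂ = (n₁/n₂)·sin θ₁ = 0.9596 → θ₂ = 73.67°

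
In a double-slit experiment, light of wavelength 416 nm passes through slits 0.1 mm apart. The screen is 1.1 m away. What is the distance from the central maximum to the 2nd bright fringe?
y = mλL/d = 9.152 mm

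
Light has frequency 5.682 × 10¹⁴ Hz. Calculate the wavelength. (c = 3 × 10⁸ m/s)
λ = c/f = 528 nm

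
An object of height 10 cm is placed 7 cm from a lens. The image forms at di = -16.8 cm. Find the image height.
hi = (-di/do) × ho = 24 cm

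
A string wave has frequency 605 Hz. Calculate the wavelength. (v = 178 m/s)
λ = v/f = 0.2942 m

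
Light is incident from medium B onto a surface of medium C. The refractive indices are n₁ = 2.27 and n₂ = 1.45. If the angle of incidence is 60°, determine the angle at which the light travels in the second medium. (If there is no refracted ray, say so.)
sin θ₂ = (n₁/n₂)·sin θ₁ = 1.356 > 1, so there is no refracted ray — the light undergoes total internal reflection.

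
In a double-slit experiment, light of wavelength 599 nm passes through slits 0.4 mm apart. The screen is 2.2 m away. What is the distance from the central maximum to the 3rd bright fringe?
y = mλL/d = 9.883 mm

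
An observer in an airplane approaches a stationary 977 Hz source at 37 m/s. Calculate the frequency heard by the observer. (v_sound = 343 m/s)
f_obs = f·(v + v_o)/v = 1082 Hz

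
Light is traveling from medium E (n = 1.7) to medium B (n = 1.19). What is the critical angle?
θc = arcsin(n₂/n₁) = 44.43°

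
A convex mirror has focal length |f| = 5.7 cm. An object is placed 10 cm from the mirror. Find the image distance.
f = −5.7 cm (convex); 1/di = 1/f − 1/do → di = -3.631 cm (virtual image, behind mirror)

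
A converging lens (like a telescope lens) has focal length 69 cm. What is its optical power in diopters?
P = 1/f = 1.449 D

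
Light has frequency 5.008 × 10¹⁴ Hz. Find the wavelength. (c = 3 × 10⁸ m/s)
λ = c/f = 599 nm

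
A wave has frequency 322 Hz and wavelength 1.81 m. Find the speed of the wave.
v = fλ = 582.8 m/s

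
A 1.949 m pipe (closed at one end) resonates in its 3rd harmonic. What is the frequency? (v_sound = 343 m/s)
fₙ = nv/(4L) = 132 Hz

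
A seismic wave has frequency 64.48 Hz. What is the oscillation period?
T = 1/f = 0.01551 s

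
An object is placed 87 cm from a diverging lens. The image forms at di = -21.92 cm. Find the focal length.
1/f = 1/do + 1/di → f = -29.3 cm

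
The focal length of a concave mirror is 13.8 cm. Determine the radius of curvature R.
R = 2|f| = 27.6 cm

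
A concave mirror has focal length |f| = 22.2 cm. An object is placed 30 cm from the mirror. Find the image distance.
f = +22.2 cm (concave); 1/di = 1/f − 1/do → di = 85.38 cm (real image, in front of mirror)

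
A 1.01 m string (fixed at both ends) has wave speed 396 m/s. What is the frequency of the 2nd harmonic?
fₙ = nv/(2L) = 392.1 Hz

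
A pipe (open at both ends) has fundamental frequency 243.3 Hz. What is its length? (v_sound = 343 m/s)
L = v/(2f₁) = 0.7049 m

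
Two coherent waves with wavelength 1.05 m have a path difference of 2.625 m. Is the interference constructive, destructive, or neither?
destructive — path difference = 2.5λ, an odd multiple of λ/2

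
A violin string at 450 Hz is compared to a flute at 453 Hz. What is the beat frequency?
3 Hz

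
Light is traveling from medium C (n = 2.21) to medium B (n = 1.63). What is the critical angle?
θc = arcsin(n₂/n₁) = 47.52°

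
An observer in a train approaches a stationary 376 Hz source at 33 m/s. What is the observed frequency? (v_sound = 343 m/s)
f_obs = f·(v + v_o)/v = 412.2 Hz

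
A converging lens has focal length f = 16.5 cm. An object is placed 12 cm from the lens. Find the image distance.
1/di = 1/f − 1/do → di = -44 cm (virtual image)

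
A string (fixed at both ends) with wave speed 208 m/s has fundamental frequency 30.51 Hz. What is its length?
L = v/(2f₁) = 3.409 m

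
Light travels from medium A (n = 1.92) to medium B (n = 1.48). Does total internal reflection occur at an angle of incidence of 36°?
θc = arcsin(n₂/n₁) = 50.43°; 36° < θc, so no — the ray refracts.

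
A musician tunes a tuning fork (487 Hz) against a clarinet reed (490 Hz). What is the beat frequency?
3 Hz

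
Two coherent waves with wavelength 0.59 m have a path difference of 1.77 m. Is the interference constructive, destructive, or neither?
constructive — path difference = 3λ, a whole number of wavelengths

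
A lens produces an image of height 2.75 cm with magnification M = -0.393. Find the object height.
ho = |hi|/|M| = 6.997 cm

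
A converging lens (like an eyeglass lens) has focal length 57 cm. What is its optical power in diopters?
P = 1/f = 1.754 D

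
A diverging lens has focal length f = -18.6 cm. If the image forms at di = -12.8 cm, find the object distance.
1/do = 1/f − 1/di → do = 41.05 cm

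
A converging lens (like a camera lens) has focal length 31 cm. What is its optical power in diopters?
P = 1/f = 3.226 D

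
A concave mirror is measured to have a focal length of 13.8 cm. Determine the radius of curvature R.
R = 2|f| = 27.6 cm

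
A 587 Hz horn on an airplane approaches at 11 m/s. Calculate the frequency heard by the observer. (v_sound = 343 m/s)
f_obs = f·v/(v − v_s) = 606.4 Hz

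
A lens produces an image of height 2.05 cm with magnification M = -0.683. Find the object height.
ho = |hi|/|M| = 3.001 cm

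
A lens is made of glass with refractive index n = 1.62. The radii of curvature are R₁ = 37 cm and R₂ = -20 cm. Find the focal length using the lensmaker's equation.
1/f = (n − 1)(1/R₁ − 1/R₂) → f = 20.94 cm (converging lens)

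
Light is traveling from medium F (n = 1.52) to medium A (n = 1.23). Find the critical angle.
θc = arcsin(n₂/n₁) = 54.02°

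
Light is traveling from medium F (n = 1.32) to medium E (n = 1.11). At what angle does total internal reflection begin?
θc = arcsin(n₂/n₁) = 57.24°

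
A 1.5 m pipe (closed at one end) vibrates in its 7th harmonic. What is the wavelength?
λₙ = 4L/n = 0.8571 m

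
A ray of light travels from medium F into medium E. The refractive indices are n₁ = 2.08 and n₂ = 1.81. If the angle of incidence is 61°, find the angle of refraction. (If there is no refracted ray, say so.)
sin θ₂ = (n₁/n₂)·sin θ₁ = 1.005 > 1, so there is no refracted ray — the light undergoes total internal reflection.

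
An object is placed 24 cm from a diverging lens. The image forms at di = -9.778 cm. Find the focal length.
1/f = 1/do + 1/di → f = -16.5 cm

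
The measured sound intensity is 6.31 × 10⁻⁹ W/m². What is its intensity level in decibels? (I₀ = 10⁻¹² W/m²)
β = 10·log₁₀(I/I₀) = 38 dB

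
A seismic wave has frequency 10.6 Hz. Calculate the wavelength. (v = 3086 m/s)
λ = v/f = 291.1 m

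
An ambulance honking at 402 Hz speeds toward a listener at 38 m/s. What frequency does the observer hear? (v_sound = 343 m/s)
f_obs = f·v/(v − v_s) = 452.1 Hz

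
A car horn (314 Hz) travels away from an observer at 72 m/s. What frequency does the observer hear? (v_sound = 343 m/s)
f_obs = f·v/(v + v_s) = 259.5 Hz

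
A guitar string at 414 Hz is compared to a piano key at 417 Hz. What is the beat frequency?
3 Hz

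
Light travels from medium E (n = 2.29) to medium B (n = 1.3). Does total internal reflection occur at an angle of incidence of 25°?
θc = arcsin(n₂/n₁) = 34.59°; 25° < θc, so no — the ray refracts.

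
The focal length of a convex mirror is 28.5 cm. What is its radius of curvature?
R = 2|f| = 57 cm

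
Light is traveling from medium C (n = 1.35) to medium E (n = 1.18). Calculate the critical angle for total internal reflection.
θc = arcsin(n₂/n₁) = 60.94°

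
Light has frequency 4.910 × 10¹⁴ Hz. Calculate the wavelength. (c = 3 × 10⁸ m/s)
λ = c/f = 611 nm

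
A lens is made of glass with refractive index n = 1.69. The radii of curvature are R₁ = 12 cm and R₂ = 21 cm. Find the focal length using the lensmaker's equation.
1/f = (n − 1)(1/R₁ − 1/R₂) → f = 40.58 cm (converging lens)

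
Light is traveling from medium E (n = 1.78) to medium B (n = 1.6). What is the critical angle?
θc = arcsin(n₂/n₁) = 64.01°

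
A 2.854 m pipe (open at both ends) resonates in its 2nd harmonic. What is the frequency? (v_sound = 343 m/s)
fₙ = nv/(2L) = 120.2 Hz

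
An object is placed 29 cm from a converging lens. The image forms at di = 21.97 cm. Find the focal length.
1/f = 1/do + 1/di → f = 12.5 cm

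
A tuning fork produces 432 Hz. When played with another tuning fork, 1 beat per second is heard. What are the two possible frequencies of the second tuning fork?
f₂ = 432 ± 1 Hz → 433 Hz or 431 Hz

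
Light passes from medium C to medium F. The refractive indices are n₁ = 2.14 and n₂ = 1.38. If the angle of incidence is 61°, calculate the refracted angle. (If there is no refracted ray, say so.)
sin θ₂ = (n₁/n₂)·sin θ₁ = 1.356 > 1, so there is no refracted ray — the light undergoes total internal reflection.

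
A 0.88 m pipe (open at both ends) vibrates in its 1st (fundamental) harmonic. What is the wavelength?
λₙ = 2L/n = 1.76 m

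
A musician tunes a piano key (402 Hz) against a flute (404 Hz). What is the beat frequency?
2 Hz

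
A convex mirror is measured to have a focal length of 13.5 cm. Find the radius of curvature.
R = 2|f| = 27 cm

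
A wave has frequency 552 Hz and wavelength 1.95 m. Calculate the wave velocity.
v = fλ = 1076 m/s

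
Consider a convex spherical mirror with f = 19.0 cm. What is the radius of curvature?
R = 2|f| = 38 cm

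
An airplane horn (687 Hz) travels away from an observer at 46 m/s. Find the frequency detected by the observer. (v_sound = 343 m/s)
f_obs = f·v/(v + v_s) = 605.8 Hz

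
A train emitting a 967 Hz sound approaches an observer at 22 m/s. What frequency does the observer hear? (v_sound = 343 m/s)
f_obs = f·v/(v − v_s) = 1033 Hz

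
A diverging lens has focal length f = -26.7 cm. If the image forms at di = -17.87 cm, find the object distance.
1/do = 1/f − 1/di → do = 54.03 cm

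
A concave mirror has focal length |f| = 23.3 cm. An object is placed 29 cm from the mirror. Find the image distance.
f = +23.3 cm (concave); 1/di = 1/f − 1/do → di = 118.5 cm (real image, in front of mirror)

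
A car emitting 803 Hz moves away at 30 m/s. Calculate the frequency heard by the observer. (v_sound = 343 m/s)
f_obs = f·v/(v + v_s) = 738.4 Hz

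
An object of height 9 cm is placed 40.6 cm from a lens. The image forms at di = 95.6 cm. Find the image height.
hi = (-di/do) × ho = -21.19 cm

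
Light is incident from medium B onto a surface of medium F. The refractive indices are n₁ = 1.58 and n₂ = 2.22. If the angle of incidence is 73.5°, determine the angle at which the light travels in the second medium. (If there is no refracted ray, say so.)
sin θ₂ = (n₁/n₂)·sin θ₁ = 0.6824 → θ₂ = 43.03°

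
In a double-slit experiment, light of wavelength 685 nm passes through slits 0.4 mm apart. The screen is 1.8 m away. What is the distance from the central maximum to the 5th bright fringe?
y = mλL/d = 15.41 mm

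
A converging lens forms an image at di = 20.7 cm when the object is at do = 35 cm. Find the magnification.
M = −di/do = -0.5914 (inverted image)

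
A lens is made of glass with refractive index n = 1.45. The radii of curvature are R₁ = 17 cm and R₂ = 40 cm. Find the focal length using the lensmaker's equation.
1/f = (n − 1)(1/R₁ − 1/R₂) → f = 65.7 cm (converging lens)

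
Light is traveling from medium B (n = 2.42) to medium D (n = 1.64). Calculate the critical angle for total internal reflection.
θc = arcsin(n₂/n₁) = 42.66°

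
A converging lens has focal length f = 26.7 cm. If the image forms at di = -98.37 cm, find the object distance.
1/do = 1/f − 1/di → do = 21 cm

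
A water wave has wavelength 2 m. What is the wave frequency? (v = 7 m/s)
f = v/λ = 3.5 Hz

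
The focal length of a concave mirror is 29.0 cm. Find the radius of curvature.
R = 2|f| = 58 cm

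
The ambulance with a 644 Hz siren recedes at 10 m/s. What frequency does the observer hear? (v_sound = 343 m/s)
f_obs = f·v/(v + v_s) = 625.8 Hz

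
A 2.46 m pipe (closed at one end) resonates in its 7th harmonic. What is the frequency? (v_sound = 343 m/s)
fₙ = nv/(4L) = 244 Hz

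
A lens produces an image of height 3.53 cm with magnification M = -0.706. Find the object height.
ho = |hi|/|M| = 5 cm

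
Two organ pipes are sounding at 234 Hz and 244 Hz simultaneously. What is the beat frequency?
10 Hz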